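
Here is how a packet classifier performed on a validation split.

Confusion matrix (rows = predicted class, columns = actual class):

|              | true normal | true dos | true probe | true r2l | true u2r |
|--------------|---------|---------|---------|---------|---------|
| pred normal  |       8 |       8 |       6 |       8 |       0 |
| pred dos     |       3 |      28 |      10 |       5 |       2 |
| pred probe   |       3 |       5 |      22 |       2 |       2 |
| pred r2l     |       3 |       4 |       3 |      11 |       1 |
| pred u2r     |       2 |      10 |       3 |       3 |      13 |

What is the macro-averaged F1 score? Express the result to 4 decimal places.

Per-class F1 score (2·TP/(2·TP+FP+FN)):
  normal: TP=8, FP=8+6+8+0=22, FN=3+3+3+2=11 → 16/49 = 0.32653
  dos: TP=28, FP=3+10+5+2=20, FN=8+5+4+10=27 → 56/103 = 0.54369
  probe: TP=22, FP=3+5+2+2=12, FN=6+10+3+3=22 → 44/78 = 0.56410
  r2l: TP=11, FP=3+4+3+1=11, FN=8+5+2+3=18 → 22/51 = 0.43137
  u2r: TP=13, FP=2+10+3+3=18, FN=0+2+2+1=5 → 26/49 = 0.53061
Macro-F1 score = mean = (0.32653 + 0.54369 + 0.56410 + 0.43137 + 0.53061) / 5 = 0.4793

0.4793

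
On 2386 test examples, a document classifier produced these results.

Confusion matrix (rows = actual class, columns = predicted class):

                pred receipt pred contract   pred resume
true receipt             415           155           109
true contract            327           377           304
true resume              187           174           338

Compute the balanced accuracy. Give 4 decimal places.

0.4896

Balanced accuracy = mean of per-class recall.
  receipt: recall = 415/679 = 0.61119
  contract: recall = 377/1008 = 0.37401
  resume: recall = 338/699 = 0.48355
Mean = (0.61119 + 0.37401 + 0.48355) / 3 = 0.4896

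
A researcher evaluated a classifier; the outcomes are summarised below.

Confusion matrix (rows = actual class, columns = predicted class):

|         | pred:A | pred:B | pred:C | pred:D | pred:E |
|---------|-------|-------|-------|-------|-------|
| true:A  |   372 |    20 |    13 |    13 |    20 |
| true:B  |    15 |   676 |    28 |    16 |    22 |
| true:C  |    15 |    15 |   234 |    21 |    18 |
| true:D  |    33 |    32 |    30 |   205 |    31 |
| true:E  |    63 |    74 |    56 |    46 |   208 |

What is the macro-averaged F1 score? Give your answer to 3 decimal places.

Per-class F1 score (2·TP/(2·TP+FP+FN)):
  A: TP=372, FP=15+15+33+63=126, FN=20+13+13+20=66 → 744/936 = 0.7949
  B: TP=676, FP=20+15+32+74=141, FN=15+28+16+22=81 → 1352/1574 = 0.8590
  C: TP=234, FP=13+28+30+56=127, FN=15+15+21+18=69 → 468/664 = 0.7048
  D: TP=205, FP=13+16+21+46=96, FN=33+32+30+31=126 → 410/632 = 0.6487
  E: TP=208, FP=20+22+18+31=91, FN=63+74+56+46=239 → 416/746 = 0.5576
Macro-F1 score = mean = (0.7949 + 0.8590 + 0.7048 + 0.6487 + 0.5576) / 5 = 0.713

0.713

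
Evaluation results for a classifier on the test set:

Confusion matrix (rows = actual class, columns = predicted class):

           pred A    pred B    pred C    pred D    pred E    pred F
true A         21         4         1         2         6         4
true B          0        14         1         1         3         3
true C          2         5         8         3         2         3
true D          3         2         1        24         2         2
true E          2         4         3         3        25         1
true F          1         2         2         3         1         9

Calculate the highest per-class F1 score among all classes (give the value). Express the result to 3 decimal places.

0.686

Per-class F1 score (2·TP/(2·TP+FP+FN)):
  A: TP=21, FP=0+2+3+2+1=8, FN=4+1+2+6+4=17 → 42/67 = 0.6269
  B: TP=14, FP=4+5+2+4+2=17, FN=0+1+1+3+3=8 → 28/53 = 0.5283
  C: TP=8, FP=1+1+1+3+2=8, FN=2+5+3+2+3=15 → 16/39 = 0.4103
  D: TP=24, FP=2+1+3+3+3=12, FN=3+2+1+2+2=10 → 48/70 = 0.6857
  E: TP=25, FP=6+3+2+2+1=14, FN=2+4+3+3+1=13 → 50/77 = 0.6494
  F: TP=9, FP=4+3+3+2+1=13, FN=1+2+2+3+1=9 → 18/40 = 0.4500
Highest is class 'D' with F1 score = 0.686.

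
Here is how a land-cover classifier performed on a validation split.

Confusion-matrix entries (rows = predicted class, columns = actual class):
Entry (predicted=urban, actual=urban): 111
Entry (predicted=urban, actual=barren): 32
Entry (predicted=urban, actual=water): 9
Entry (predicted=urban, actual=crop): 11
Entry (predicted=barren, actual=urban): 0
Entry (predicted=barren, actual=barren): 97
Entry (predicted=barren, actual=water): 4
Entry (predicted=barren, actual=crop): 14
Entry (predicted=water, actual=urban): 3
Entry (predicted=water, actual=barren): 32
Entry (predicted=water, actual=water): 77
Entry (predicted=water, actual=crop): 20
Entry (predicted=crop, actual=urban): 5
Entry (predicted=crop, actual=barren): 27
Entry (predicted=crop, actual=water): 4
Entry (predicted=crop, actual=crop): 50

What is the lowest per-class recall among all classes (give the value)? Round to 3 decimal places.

Per-class recall (TP/(TP+FN)):
  urban: TP=111, FN=0+3+5=8 → 111/119 = 0.9328
  barren: TP=97, FN=32+32+27=91 → 97/188 = 0.5160
  water: TP=77, FN=9+4+4=17 → 77/94 = 0.8191
  crop: TP=50, FN=11+14+20=45 → 50/95 = 0.5263
Lowest is class 'barren' with recall = 0.516.

0.516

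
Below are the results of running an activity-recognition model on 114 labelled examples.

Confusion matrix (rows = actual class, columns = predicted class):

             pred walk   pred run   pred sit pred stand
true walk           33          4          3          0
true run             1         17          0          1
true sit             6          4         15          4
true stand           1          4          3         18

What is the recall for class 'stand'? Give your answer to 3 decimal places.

One-vs-rest for 'stand': TP = diagonal; FP = other classes predicted 'stand'; FN = 'stand' predicted as other.
recall = TP/(TP+FN).
stand: TP=18, FN=1+4+3=8 → 18/26 = 0.6923

0.692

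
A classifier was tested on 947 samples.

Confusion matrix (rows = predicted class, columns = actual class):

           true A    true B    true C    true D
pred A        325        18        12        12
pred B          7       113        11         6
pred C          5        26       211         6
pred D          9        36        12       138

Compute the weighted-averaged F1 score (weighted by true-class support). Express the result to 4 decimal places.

Per-class F1 score (2·TP/(2·TP+FP+FN)):
  A: TP=325, FP=18+12+12=42, FN=7+5+9=21 → 650/713 = 0.91164
  B: TP=113, FP=7+11+6=24, FN=18+26+36=80 → 226/330 = 0.68485
  C: TP=211, FP=5+26+6=37, FN=12+11+12=35 → 422/494 = 0.85425
  D: TP=138, FP=9+36+12=57, FN=12+6+6=24 → 276/357 = 0.77311
Weighted-F1 score = Σ (supportᵢ/N)·F1 scoreᵢ with N=947: (346/947)·0.91164 + (193/947)·0.68485 + (246/947)·0.85425 + (162/947)·0.77311 = 0.8268

0.8268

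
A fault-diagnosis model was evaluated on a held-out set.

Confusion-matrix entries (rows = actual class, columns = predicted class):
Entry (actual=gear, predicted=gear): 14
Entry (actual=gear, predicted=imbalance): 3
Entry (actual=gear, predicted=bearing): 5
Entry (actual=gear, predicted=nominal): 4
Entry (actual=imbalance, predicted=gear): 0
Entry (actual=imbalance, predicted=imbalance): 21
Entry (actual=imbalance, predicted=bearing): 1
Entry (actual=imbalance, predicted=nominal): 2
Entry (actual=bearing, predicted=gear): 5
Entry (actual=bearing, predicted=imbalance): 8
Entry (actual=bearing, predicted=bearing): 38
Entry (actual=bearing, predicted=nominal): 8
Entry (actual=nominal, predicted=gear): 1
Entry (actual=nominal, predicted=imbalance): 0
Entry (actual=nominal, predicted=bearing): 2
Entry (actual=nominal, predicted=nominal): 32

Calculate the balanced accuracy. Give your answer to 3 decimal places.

0.743

Balanced accuracy = mean of per-class recall.
  gear: recall = 14/26 = 0.5385
  imbalance: recall = 21/24 = 0.8750
  bearing: recall = 38/59 = 0.6441
  nominal: recall = 32/35 = 0.9143
Mean = (0.5385 + 0.8750 + 0.6441 + 0.9143) / 4 = 0.743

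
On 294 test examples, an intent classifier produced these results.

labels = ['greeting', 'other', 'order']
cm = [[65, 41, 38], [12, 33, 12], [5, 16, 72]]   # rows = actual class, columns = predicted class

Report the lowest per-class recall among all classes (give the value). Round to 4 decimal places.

0.4514

Per-class recall (TP/(TP+FN)):
  greeting: TP=65, FN=41+38=79 → 65/144 = 0.45139
  other: TP=33, FN=12+12=24 → 33/57 = 0.57895
  order: TP=72, FN=5+16=21 → 72/93 = 0.77419
Lowest is class 'greeting' with recall = 0.4514.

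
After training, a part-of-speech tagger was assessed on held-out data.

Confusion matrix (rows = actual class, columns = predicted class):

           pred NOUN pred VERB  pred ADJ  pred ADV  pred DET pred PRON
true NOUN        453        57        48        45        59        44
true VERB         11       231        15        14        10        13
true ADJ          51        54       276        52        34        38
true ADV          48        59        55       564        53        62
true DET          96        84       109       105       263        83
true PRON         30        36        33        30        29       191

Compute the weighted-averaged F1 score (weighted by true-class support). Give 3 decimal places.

0.572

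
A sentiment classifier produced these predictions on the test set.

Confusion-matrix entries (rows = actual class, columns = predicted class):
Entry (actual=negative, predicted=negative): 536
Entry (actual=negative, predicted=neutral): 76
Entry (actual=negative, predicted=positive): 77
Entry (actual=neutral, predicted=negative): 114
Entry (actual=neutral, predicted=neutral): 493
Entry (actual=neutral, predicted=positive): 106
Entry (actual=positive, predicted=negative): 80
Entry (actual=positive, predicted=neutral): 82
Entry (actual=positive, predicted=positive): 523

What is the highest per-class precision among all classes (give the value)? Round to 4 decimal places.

Per-class precision (TP/(TP+FP)):
  negative: TP=536, FP=114+80=194 → 536/730 = 0.73425
  neutral: TP=493, FP=76+82=158 → 493/651 = 0.75730
  positive: TP=523, FP=77+106=183 → 523/706 = 0.74079
Highest is class 'neutral' with precision = 0.7573.

0.7573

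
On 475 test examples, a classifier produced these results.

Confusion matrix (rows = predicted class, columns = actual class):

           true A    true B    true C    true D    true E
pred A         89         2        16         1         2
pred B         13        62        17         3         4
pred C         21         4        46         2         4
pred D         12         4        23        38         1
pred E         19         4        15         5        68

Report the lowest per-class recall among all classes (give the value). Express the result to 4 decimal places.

Per-class recall (TP/(TP+FN)):
  A: TP=89, FN=13+21+12+19=65 → 89/154 = 0.57792
  B: TP=62, FN=2+4+4+4=14 → 62/76 = 0.81579
  C: TP=46, FN=16+17+23+15=71 → 46/117 = 0.39316
  D: TP=38, FN=1+3+2+5=11 → 38/49 = 0.77551
  E: TP=68, FN=2+4+4+1=11 → 68/79 = 0.86076
Lowest is class 'C' with recall = 0.3932.

0.3932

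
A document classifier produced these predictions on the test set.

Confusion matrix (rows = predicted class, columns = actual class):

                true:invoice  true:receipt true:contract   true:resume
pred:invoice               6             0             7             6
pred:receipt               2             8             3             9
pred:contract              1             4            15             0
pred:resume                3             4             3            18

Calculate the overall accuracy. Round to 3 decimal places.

Accuracy = trace / total = (6+8+15+18=47) / 89 = 47/89 = 0.528

0.528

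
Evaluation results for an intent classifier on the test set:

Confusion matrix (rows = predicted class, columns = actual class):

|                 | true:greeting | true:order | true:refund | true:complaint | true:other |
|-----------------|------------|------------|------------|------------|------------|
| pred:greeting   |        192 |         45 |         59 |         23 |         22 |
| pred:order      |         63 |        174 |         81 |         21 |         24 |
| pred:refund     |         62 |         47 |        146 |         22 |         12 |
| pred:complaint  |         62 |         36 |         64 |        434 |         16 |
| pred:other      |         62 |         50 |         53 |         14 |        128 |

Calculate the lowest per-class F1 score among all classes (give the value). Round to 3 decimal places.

Per-class F1 score (2·TP/(2·TP+FP+FN)):
  greeting: TP=192, FP=45+59+23+22=149, FN=63+62+62+62=249 → 384/782 = 0.4910
  order: TP=174, FP=63+81+21+24=189, FN=45+47+36+50=178 → 348/715 = 0.4867
  refund: TP=146, FP=62+47+22+12=143, FN=59+81+64+53=257 → 292/692 = 0.4220
  complaint: TP=434, FP=62+36+64+16=178, FN=23+21+22+14=80 → 868/1126 = 0.7709
  other: TP=128, FP=62+50+53+14=179, FN=22+24+12+16=74 → 256/509 = 0.5029
Lowest is class 'refund' with F1 score = 0.422.

0.422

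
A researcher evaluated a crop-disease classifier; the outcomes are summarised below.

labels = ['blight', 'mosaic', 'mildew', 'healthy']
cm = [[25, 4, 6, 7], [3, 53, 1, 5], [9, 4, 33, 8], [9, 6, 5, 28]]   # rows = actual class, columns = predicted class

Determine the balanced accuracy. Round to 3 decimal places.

0.661

Balanced accuracy = mean of per-class recall.
  blight: recall = 25/42 = 0.5952
  mosaic: recall = 53/62 = 0.8548
  mildew: recall = 33/54 = 0.6111
  healthy: recall = 28/48 = 0.5833
Mean = (0.5952 + 0.8548 + 0.6111 + 0.5833) / 4 = 0.661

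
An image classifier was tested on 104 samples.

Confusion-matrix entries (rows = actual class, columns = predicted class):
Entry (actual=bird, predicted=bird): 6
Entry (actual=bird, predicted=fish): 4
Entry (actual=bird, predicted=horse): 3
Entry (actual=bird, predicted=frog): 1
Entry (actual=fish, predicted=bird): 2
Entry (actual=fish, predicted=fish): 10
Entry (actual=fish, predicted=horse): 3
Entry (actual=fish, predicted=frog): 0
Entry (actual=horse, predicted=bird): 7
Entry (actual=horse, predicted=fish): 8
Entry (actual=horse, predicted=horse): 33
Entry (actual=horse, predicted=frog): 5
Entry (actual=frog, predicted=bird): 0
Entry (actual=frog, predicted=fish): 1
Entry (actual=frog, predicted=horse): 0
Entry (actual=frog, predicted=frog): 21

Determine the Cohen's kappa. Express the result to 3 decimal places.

Observed agreement pₒ = trace/N = 70/104 = 0.6731
Expected agreement pₑ = Σ (rowᵢ·colᵢ)/N² = (14·15 + 15·23 + 53·39 + 22·27)/104² = 0.2973
κ = (pₒ − pₑ)/(1 − pₑ) = (0.6731 − 0.2973)/(1 − 0.2973) = 0.535

0.535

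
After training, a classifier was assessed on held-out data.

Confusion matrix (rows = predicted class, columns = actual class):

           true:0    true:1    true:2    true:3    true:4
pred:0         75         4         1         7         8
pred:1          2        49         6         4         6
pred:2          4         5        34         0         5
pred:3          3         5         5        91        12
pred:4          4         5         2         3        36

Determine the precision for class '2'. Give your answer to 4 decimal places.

Take TP from the diagonal, FP from the rest of the '2' prediction marginal, FN from the rest of the '2' actual marginal.
precision = TP/(TP+FP).
2: TP=34, FP=4+5+0+5=14 → 34/48 = 0.70833

0.7083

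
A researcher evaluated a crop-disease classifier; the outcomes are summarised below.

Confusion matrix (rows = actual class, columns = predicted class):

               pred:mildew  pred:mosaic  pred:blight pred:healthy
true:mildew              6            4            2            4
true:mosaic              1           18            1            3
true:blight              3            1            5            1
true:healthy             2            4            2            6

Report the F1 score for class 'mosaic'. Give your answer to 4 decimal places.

0.7200

Treat 'mosaic' as positive and all other classes as negative.
F1 score = 2·TP/(2·TP+FP+FN).
mosaic: TP=18, FP=4+1+4=9, FN=1+1+3=5 → 36/50 = 0.72000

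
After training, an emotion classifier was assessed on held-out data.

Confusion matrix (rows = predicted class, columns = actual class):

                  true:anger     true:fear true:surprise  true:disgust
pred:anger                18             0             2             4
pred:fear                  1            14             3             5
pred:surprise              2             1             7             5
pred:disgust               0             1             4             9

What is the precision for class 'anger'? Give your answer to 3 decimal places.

0.750

precision = TP/(TP+FP).
anger: TP=18, FP=0+2+4=6 → 18/24 = 0.7500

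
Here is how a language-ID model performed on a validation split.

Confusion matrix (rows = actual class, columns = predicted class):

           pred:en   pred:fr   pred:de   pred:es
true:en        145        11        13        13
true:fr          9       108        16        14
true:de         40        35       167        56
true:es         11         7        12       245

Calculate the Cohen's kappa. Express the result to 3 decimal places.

0.644

Observed agreement pₒ = trace/N = 665/902 = 0.7373
Expected agreement pₑ = Σ (rowᵢ·colᵢ)/N² = (182·205 + 147·161 + 298·208 + 275·328)/902² = 0.2620
κ = (pₒ − pₑ)/(1 − pₑ) = (0.7373 − 0.2620)/(1 − 0.2620) = 0.644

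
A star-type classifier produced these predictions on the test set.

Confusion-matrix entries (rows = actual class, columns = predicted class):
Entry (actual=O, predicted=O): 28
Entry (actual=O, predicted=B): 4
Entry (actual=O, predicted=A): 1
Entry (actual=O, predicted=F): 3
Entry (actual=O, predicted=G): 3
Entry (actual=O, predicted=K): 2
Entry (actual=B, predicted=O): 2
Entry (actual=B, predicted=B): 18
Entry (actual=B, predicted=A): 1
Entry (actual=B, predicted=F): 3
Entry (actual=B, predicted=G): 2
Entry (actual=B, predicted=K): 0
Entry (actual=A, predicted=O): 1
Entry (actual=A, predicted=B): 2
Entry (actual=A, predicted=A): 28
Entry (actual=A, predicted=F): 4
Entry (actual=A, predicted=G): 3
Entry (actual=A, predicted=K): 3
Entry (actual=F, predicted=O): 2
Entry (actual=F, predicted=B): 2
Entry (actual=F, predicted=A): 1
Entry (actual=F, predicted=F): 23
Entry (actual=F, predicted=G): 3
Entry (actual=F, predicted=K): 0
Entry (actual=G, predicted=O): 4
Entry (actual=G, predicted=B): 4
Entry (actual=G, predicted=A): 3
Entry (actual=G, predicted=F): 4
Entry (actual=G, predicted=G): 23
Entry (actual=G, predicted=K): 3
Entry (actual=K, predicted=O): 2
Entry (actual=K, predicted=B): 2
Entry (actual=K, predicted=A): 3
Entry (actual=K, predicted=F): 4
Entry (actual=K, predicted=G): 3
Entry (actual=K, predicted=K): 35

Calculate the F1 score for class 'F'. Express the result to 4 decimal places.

0.6389

Treat 'F' as positive and all other classes as negative.
F1 score = 2·TP/(2·TP+FP+FN).
F: TP=23, FP=3+3+4+4+4=18, FN=2+2+1+3+0=8 → 46/72 = 0.63889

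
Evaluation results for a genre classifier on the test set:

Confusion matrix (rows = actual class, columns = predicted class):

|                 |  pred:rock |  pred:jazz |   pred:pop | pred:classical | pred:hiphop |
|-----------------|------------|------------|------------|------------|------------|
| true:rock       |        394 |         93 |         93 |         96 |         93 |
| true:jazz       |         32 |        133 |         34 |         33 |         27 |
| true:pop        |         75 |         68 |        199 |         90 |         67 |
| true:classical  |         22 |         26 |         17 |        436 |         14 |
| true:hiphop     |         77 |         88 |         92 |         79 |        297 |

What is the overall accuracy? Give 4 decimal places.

Accuracy = trace / total = (394+133+199+436+297=1459) / 2675 = 1459/2675 = 0.5454

0.5454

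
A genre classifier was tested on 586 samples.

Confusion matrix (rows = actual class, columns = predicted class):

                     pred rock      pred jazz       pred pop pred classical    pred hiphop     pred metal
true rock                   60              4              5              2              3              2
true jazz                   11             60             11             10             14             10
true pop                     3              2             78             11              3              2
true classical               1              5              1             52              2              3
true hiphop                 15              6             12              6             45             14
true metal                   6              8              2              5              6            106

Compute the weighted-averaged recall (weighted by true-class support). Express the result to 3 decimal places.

Per-class recall (TP/(TP+FN)):
  rock: TP=60, FN=4+5+2+3+2=16 → 60/76 = 0.7895
  jazz: TP=60, FN=11+11+10+14+10=56 → 60/116 = 0.5172
  pop: TP=78, FN=3+2+11+3+2=21 → 78/99 = 0.7879
  classical: TP=52, FN=1+5+1+2+3=12 → 52/64 = 0.8125
  hiphop: TP=45, FN=15+6+12+6+14=53 → 45/98 = 0.4592
  metal: TP=106, FN=6+8+2+5+6=27 → 106/133 = 0.7970
Weighted-recall = Σ (supportᵢ/N)·recallᵢ with N=586: (76/586)·0.7895 + (116/586)·0.5172 + (99/586)·0.7879 + (64/586)·0.8125 + (98/586)·0.4592 + (133/586)·0.7970 = 0.684

0.684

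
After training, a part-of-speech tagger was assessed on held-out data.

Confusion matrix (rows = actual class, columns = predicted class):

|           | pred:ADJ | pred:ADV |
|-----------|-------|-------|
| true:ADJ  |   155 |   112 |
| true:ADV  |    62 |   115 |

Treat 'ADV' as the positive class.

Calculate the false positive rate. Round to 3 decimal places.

0.419

FPR = FP/(FP+TN) = 112/(112+155) = 0.419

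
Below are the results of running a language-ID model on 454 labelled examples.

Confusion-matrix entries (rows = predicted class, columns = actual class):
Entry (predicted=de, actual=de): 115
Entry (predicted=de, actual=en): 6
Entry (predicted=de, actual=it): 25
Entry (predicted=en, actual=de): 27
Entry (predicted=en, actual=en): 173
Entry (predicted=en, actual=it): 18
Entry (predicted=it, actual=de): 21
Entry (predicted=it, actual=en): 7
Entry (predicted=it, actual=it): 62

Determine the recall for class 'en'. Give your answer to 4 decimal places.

0.9301

Take TP from the diagonal, FP from the rest of the 'en' prediction marginal, FN from the rest of the 'en' actual marginal.
recall = TP/(TP+FN).
en: TP=173, FN=6+7=13 → 173/186 = 0.93011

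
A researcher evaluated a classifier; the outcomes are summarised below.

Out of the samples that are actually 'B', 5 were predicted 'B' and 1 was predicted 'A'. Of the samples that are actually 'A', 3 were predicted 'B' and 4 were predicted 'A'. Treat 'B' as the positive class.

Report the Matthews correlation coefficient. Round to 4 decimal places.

0.4148

MCC = (TP·TN − FP·FN) / √((TP+FP)(TP+FN)(TN+FP)(TN+FN))
Numerator = 5·4 − 3·1 = 17
Denominator = √(8·6·7·5) = √1680 = 40.9878
MCC = 17 / 40.9878 = 0.4148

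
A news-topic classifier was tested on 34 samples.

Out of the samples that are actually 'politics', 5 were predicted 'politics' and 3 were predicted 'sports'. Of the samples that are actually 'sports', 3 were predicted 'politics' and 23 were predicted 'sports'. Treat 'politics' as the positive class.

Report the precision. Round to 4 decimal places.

0.6250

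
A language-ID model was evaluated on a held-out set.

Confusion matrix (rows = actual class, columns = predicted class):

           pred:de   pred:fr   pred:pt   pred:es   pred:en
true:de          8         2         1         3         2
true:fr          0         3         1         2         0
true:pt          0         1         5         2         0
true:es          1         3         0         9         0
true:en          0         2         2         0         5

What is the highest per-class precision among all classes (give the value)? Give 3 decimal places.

Per-class precision (TP/(TP+FP)):
  de: TP=8, FP=0+0+1+0=1 → 8/9 = 0.8889
  fr: TP=3, FP=2+1+3+2=8 → 3/11 = 0.2727
  pt: TP=5, FP=1+1+0+2=4 → 5/9 = 0.5556
  es: TP=9, FP=3+2+2+0=7 → 9/16 = 0.5625
  en: TP=5, FP=2+0+0+0=2 → 5/7 = 0.7143
Highest is class 'de' with precision = 0.889.

0.889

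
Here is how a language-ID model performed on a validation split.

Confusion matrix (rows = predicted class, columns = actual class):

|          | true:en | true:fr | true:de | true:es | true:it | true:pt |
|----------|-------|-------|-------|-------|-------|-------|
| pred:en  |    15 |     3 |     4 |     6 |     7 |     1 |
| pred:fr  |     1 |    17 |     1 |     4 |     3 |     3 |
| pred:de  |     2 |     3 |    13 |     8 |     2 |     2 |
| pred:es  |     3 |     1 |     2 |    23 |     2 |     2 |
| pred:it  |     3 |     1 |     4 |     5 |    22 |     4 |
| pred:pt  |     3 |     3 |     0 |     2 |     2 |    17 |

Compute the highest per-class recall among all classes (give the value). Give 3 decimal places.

0.607

Per-class recall (TP/(TP+FN)):
  en: TP=15, FN=1+2+3+3+3=12 → 15/27 = 0.5556
  fr: TP=17, FN=3+3+1+1+3=11 → 17/28 = 0.6071
  de: TP=13, FN=4+1+2+4+0=11 → 13/24 = 0.5417
  es: TP=23, FN=6+4+8+5+2=25 → 23/48 = 0.4792
  it: TP=22, FN=7+3+2+2+2=16 → 22/38 = 0.5789
  pt: TP=17, FN=1+3+2+2+4=12 → 17/29 = 0.5862
Highest is class 'fr' with recall = 0.607.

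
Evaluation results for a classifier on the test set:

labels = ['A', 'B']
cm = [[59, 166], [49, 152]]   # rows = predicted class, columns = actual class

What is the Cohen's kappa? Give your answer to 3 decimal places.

Observed agreement pₒ = trace/N = 211/426 = 0.4953
Expected agreement pₑ = Σ (rowᵢ·colᵢ)/N² = (108·225 + 318·201)/426² = 0.4861
κ = (pₒ − pₑ)/(1 − pₑ) = (0.4953 − 0.4861)/(1 − 0.4861) = 0.018

0.018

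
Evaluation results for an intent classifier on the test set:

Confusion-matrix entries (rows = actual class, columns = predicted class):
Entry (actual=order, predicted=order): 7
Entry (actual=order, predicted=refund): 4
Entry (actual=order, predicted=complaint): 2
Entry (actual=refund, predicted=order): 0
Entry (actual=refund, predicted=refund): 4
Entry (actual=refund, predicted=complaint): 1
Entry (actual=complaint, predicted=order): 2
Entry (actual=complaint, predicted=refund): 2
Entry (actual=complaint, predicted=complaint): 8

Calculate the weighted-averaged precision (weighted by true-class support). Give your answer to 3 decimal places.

Per-class precision (TP/(TP+FP)):
  order: TP=7, FP=0+2=2 → 7/9 = 0.7778
  refund: TP=4, FP=4+2=6 → 4/10 = 0.4000
  complaint: TP=8, FP=2+1=3 → 8/11 = 0.7273
Weighted-precision = Σ (supportᵢ/N)·precisionᵢ with N=30: (13/30)·0.7778 + (5/30)·0.4000 + (12/30)·0.7273 = 0.695

0.695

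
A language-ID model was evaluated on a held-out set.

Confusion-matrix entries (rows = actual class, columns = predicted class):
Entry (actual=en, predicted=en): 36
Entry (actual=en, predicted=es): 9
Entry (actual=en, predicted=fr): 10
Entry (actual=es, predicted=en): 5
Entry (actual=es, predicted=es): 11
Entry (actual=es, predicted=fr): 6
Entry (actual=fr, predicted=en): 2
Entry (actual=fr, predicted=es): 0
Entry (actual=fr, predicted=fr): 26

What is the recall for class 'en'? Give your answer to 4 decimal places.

Take TP from the diagonal, FP from the rest of the 'en' prediction marginal, FN from the rest of the 'en' actual marginal.
recall = TP/(TP+FN).
en: TP=36, FN=9+10=19 → 36/55 = 0.65455

0.6545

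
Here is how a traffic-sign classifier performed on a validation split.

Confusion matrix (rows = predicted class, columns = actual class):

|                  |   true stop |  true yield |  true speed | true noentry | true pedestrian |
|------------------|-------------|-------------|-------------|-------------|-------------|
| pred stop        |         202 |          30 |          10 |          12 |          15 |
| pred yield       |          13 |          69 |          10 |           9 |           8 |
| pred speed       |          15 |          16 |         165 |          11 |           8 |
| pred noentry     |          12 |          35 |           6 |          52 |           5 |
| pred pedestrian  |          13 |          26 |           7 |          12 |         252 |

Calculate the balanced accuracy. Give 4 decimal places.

Balanced accuracy = mean of per-class recall.
  stop: recall = 202/255 = 0.79216
  yield: recall = 69/176 = 0.39205
  speed: recall = 165/198 = 0.83333
  noentry: recall = 52/96 = 0.54167
  pedestrian: recall = 252/288 = 0.87500
Mean = (0.79216 + 0.39205 + 0.83333 + 0.54167 + 0.87500) / 5 = 0.6868

0.6868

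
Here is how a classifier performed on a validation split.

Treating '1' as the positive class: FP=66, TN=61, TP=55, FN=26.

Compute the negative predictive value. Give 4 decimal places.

0.7011

NPV = TN/(TN+FN) = 61/(61+26) = 0.7011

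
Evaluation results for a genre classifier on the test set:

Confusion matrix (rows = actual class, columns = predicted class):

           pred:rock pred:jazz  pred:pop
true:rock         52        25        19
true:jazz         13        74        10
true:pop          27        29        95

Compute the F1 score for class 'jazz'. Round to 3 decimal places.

0.658

Treat 'jazz' as positive and all other classes as negative.
F1 score = 2·TP/(2·TP+FP+FN).
jazz: TP=74, FP=25+29=54, FN=13+10=23 → 148/225 = 0.6578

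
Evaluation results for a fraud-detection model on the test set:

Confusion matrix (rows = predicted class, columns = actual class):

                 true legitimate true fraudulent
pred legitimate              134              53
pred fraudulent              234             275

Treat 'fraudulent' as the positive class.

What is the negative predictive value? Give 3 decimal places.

0.717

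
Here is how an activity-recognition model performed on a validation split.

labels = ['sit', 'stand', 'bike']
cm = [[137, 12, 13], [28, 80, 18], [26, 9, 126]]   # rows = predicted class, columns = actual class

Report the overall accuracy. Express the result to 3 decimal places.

Accuracy = trace / total = (137+80+126=343) / 449 = 343/449 = 0.764

0.764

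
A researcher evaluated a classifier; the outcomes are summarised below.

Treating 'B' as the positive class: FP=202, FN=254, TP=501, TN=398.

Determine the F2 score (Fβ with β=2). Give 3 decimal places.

Fβ = (1+β²)·TP / ((1+β²)·TP + β²·FN + FP), with β²=4
= 5·501 / (5·501 + 4·254 + 202) = 0.673

0.673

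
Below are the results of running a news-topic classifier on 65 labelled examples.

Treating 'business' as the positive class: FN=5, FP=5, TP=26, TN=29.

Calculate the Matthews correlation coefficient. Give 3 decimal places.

MCC = (TP·TN − FP·FN) / √((TP+FP)(TP+FN)(TN+FP)(TN+FN))
Numerator = 26·29 − 5·5 = 729
Denominator = √(31·31·34·34) = √1110916 = 1054.0000
MCC = 729 / 1054.0000 = 0.692

0.692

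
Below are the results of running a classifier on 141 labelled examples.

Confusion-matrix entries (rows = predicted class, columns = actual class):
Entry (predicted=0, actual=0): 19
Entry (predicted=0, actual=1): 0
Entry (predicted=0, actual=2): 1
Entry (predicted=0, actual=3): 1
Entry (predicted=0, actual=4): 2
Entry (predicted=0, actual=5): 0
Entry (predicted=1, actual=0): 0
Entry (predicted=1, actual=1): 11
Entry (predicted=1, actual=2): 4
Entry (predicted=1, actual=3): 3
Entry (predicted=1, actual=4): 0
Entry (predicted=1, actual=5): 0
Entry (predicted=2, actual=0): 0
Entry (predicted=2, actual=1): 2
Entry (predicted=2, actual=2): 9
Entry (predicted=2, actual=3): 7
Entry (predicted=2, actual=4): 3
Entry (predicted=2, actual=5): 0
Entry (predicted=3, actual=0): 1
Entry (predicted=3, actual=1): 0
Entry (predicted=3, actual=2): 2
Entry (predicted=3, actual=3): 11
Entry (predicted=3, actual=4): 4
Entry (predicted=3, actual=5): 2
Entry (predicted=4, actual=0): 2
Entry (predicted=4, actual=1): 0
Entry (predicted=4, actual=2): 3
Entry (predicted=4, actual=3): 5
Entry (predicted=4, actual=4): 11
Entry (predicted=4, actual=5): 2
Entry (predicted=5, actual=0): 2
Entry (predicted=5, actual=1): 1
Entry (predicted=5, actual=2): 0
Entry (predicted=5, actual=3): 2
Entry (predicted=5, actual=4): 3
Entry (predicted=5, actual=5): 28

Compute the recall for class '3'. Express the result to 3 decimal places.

0.379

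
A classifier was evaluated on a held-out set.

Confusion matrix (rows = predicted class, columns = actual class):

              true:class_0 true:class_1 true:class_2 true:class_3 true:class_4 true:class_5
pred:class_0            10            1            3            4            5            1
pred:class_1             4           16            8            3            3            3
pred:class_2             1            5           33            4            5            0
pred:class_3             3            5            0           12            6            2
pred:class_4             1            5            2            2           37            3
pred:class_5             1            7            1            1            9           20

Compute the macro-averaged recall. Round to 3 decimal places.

Per-class recall (TP/(TP+FN)):
  class_0: TP=10, FN=4+1+3+1+1=10 → 10/20 = 0.5000
  class_1: TP=16, FN=1+5+5+5+7=23 → 16/39 = 0.4103
  class_2: TP=33, FN=3+8+0+2+1=14 → 33/47 = 0.7021
  class_3: TP=12, FN=4+3+4+2+1=14 → 12/26 = 0.4615
  class_4: TP=37, FN=5+3+5+6+9=28 → 37/65 = 0.5692
  class_5: TP=20, FN=1+3+0+2+3=9 → 20/29 = 0.6897
Macro-recall = mean = (0.5000 + 0.4103 + 0.7021 + 0.4615 + 0.5692 + 0.6897) / 6 = 0.555

0.555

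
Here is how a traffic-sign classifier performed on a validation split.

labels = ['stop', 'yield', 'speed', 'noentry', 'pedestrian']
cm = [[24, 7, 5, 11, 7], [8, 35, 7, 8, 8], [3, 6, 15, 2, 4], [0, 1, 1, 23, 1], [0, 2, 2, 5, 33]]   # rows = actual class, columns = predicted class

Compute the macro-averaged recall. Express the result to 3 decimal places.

Per-class recall (TP/(TP+FN)):
  stop: TP=24, FN=7+5+11+7=30 → 24/54 = 0.4444
  yield: TP=35, FN=8+7+8+8=31 → 35/66 = 0.5303
  speed: TP=15, FN=3+6+2+4=15 → 15/30 = 0.5000
  noentry: TP=23, FN=0+1+1+1=3 → 23/26 = 0.8846
  pedestrian: TP=33, FN=0+2+2+5=9 → 33/42 = 0.7857
Macro-recall = mean = (0.4444 + 0.5303 + 0.5000 + 0.8846 + 0.7857) / 5 = 0.629

0.629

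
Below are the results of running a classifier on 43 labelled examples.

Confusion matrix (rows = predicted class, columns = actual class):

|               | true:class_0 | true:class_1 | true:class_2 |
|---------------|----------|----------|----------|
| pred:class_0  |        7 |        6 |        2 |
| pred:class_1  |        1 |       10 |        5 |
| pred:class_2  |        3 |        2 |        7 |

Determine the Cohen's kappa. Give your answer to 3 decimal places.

0.335

Observed agreement pₒ = trace/N = 24/43 = 0.5581
Expected agreement pₑ = Σ (rowᵢ·colᵢ)/N² = (11·15 + 18·16 + 14·12)/43² = 0.3359
κ = (pₒ − pₑ)/(1 − pₑ) = (0.5581 − 0.3359)/(1 − 0.3359) = 0.335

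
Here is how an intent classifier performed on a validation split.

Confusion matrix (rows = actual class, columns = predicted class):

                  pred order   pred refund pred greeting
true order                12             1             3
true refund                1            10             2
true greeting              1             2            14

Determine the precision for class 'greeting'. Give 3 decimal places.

precision = TP/(TP+FP).
greeting: TP=14, FP=3+2=5 → 14/19 = 0.7368

0.737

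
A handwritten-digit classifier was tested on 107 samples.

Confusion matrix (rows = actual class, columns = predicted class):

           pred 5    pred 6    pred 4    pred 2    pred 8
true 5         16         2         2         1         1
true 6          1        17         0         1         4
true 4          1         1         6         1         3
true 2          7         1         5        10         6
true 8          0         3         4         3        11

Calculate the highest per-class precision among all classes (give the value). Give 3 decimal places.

0.708

Per-class precision (TP/(TP+FP)):
  5: TP=16, FP=1+1+7+0=9 → 16/25 = 0.6400
  6: TP=17, FP=2+1+1+3=7 → 17/24 = 0.7083
  4: TP=6, FP=2+0+5+4=11 → 6/17 = 0.3529
  2: TP=10, FP=1+1+1+3=6 → 10/16 = 0.6250
  8: TP=11, FP=1+4+3+6=14 → 11/25 = 0.4400
Highest is class '6' with precision = 0.708.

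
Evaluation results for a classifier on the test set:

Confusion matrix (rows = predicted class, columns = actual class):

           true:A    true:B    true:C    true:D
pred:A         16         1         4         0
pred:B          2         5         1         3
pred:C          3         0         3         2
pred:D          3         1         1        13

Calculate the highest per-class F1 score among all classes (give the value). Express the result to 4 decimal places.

0.7222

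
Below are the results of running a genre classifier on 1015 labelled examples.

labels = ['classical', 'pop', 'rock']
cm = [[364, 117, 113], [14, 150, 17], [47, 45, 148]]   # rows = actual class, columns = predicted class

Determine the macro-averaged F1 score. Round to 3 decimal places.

Per-class F1 score (2·TP/(2·TP+FP+FN)):
  classical: TP=364, FP=14+47=61, FN=117+113=230 → 728/1019 = 0.7144
  pop: TP=150, FP=117+45=162, FN=14+17=31 → 300/493 = 0.6085
  rock: TP=148, FP=113+17=130, FN=47+45=92 → 296/518 = 0.5714
Macro-F1 score = mean = (0.7144 + 0.6085 + 0.5714) / 3 = 0.631

0.631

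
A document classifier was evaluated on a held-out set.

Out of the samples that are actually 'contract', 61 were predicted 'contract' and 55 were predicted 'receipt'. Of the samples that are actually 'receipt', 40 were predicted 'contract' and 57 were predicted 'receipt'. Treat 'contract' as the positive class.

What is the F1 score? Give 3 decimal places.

0.562

Precision = TP/(TP+FP) = 61/101 = 0.6040
Recall = TP/(TP+FN) = 61/116 = 0.5259
F1 = 2·TP/(2·TP+FP+FN) = 122/217 = 0.562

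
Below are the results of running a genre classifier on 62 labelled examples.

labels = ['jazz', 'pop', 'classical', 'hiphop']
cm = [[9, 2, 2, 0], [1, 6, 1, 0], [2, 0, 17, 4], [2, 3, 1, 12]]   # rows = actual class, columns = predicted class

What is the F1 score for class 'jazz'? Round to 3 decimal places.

0.667

F1 score = 2·TP/(2·TP+FP+FN).
jazz: TP=9, FP=1+2+2=5, FN=2+2+0=4 → 18/27 = 0.6667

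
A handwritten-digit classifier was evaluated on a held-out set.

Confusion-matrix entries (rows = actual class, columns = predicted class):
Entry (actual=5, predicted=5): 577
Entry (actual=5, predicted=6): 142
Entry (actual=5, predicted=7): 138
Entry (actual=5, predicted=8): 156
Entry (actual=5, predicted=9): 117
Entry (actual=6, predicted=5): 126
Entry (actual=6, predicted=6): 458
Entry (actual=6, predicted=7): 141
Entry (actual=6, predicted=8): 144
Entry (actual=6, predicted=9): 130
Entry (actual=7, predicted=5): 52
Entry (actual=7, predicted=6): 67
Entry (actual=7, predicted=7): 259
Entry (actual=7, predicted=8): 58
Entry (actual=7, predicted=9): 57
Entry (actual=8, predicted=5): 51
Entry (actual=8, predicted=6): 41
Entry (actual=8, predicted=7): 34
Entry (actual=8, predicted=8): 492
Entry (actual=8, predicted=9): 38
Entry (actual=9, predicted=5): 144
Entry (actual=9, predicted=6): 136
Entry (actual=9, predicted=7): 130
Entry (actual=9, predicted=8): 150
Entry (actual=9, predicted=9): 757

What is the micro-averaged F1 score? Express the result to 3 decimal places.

0.553

Micro-averaging pools counts across classes: ΣTP=2543, ΣFP=2052, ΣFN=2052.
Micro-F1 score = 2·TP/(2·TP+FP+FN) on pooled counts = 0.553 (equals overall accuracy in single-label multiclass).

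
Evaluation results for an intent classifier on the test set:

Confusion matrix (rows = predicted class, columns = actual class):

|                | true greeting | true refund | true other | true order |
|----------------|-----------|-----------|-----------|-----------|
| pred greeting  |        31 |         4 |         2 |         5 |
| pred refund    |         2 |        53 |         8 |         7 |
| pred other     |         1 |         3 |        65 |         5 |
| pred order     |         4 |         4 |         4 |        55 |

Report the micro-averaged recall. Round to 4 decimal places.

0.8063

Micro-averaging pools counts across classes: ΣTP=204, ΣFP=49, ΣFN=49.
Micro-recall = TP/(TP+FN) on pooled counts = 0.8063 (equals overall accuracy in single-label multiclass).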